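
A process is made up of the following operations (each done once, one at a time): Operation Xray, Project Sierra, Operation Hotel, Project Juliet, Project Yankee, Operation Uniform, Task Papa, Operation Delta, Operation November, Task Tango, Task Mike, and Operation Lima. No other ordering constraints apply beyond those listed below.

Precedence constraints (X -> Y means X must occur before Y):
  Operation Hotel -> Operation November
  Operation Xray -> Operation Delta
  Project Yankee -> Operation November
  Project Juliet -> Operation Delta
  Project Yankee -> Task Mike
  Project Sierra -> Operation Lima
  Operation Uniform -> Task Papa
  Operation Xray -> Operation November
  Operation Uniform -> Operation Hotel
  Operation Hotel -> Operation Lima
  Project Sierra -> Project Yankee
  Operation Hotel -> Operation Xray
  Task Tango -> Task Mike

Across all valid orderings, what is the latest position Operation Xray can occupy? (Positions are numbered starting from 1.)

Following every chain forward from Operation Xray, the operations that must come later are Operation Delta, Operation November — 2 of them.
With 2 mandatory successors out of 12 operations total, the latest slot for Operation Xray is 12−2 = 10, and it's reachable by doing all non-successors before Operation Xray.

10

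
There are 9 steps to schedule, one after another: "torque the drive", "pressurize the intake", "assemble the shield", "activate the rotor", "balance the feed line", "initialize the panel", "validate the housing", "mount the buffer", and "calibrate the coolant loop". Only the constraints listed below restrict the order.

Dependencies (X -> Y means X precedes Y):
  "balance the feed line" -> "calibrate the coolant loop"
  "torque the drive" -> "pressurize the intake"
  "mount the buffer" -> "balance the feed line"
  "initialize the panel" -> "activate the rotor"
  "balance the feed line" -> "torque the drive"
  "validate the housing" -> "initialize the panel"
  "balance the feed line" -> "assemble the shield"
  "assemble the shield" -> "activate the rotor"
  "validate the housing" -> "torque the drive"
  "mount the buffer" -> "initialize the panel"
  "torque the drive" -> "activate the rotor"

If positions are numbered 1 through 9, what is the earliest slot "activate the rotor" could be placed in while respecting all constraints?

The steps that are forced before "activate the rotor", directly or transitively, are "torque the drive", "assemble the shield", "balance the feed line", "initialize the panel", "validate the housing", "mount the buffer". That's 6 steps.
So at minimum 6 steps come before "activate the rotor", putting "activate the rotor" no earlier than position 7. That position is achievable by scheduling exactly those predecessors first.

7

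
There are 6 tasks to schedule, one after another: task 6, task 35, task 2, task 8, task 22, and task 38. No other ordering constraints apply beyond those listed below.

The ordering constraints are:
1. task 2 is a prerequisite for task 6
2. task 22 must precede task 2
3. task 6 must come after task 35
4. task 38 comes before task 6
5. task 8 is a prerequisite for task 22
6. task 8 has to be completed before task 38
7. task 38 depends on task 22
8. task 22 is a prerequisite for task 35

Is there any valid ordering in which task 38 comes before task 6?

Yes

The constraints force task 38 before task 6, so yes — every valid ordering has task 38 earlier.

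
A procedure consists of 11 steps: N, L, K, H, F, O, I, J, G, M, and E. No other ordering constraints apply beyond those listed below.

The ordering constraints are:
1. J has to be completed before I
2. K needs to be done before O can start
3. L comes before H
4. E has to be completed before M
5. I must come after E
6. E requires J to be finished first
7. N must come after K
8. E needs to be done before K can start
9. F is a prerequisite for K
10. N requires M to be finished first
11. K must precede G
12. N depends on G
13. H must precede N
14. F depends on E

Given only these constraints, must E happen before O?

Yes

There is a constraint chain E → K → O.
Hence E necessarily comes before O.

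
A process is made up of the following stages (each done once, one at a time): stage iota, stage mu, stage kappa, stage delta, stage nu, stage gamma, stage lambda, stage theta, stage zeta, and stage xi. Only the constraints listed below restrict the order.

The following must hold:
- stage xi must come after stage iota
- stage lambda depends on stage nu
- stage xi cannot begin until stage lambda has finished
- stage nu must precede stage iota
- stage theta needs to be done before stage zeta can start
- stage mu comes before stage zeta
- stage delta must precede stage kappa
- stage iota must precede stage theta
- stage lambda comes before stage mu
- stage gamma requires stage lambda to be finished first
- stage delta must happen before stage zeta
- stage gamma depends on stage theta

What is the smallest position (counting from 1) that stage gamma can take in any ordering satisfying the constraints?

5

Every stage that must precede stage gamma has to come before it. Tracing all chains that end at stage gamma, those stages are: stage iota, stage nu, stage lambda, stage theta — 4 in total.
So at minimum 4 stages come before stage gamma, putting stage gamma no earlier than position 5. That position is achievable by scheduling exactly those predecessors first.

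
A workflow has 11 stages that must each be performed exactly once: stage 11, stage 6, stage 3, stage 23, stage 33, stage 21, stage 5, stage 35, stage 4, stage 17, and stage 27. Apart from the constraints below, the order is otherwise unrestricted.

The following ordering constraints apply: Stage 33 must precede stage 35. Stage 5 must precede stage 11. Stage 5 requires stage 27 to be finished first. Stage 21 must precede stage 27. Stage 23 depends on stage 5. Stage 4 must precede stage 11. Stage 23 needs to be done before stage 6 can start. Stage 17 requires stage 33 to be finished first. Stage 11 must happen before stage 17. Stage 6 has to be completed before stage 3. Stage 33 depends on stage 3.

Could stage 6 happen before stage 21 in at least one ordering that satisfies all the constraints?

No

There is a dependency chain stage 21 → stage 27 → stage 5 → stage 23 → stage 6, so stage 6 always comes after stage 21.
So no valid ordering can have stage 6 before stage 21.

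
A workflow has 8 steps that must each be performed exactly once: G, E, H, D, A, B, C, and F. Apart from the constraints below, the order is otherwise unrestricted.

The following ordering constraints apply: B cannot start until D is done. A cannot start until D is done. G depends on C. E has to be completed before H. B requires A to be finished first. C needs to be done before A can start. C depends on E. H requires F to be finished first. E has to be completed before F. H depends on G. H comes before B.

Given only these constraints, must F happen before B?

Chaining the stated constraints: F → H → B.
That forces F before B in every valid schedule.

Yes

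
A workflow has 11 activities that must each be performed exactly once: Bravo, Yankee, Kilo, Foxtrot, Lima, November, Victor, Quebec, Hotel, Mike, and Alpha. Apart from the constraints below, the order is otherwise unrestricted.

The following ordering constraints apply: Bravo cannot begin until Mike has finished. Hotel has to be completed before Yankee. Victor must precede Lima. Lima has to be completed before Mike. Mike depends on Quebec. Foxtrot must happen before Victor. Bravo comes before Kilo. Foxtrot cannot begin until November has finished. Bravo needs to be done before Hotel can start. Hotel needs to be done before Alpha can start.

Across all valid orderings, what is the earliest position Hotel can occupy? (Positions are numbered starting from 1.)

Every activity that must precede Hotel has to come before it. Tracing all chains that end at Hotel, those activities are: Bravo, Foxtrot, Lima, November, Victor, Quebec, Mike — 7 in total.
With 7 mandatory predecessors, the earliest Hotel can sit is position 7+1 = 8, and placing just those 7 first achieves it.

8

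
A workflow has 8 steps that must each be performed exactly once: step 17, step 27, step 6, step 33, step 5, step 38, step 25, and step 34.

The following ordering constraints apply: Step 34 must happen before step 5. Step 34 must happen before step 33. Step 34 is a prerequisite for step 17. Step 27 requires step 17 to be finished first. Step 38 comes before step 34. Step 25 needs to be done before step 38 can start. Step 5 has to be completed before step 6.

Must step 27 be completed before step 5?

No chain of constraints connects step 27 to step 5 in either direction.
A valid ordering placing step 5 before step 27 exists, so the answer is no.

No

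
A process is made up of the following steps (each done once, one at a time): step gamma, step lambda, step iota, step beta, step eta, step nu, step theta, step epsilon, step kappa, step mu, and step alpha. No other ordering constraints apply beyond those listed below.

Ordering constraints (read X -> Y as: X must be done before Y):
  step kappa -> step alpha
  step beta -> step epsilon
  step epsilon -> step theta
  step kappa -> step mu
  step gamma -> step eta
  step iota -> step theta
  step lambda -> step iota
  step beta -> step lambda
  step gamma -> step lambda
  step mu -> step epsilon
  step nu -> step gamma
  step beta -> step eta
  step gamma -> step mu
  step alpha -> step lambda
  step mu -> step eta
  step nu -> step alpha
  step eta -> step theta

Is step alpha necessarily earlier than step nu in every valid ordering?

No

The constraints actually force step nu before step alpha (via step nu → step alpha), not the other way around.
So step alpha never precedes step nu.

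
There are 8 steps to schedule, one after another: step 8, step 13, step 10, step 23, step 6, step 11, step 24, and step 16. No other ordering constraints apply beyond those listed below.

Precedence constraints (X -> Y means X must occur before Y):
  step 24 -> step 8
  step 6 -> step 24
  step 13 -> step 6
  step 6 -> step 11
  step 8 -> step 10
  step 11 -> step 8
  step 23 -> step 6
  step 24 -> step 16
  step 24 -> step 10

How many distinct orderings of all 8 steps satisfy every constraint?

14

The steps with no prerequisites are step 13, step 23; any of them can be placed first.
Counting all ways to extend the partial order to a total order gives 14.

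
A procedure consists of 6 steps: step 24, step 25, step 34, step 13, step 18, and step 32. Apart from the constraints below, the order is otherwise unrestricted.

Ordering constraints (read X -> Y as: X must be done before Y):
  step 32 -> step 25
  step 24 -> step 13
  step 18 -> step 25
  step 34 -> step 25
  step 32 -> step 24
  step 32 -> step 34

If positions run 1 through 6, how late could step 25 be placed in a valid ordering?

6

Nothing depends on step 25, so it can be the final step, position 6.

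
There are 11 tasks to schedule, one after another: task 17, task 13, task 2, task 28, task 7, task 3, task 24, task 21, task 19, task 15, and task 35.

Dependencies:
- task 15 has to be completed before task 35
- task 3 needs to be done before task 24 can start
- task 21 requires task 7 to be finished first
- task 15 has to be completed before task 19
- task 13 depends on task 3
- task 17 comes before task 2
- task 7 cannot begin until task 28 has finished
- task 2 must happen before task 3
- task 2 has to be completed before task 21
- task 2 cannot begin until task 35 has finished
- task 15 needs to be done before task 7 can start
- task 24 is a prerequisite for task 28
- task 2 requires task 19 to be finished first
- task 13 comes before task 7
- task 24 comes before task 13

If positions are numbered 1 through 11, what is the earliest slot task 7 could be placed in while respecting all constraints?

10

The tasks that are forced before task 7, directly or transitively, are task 17, task 13, task 2, task 28, task 3, task 24, task 19, task 15, task 35. That's 9 tasks.
So at minimum 9 tasks come before task 7, putting task 7 no earlier than position 10. That position is achievable by scheduling exactly those predecessors first.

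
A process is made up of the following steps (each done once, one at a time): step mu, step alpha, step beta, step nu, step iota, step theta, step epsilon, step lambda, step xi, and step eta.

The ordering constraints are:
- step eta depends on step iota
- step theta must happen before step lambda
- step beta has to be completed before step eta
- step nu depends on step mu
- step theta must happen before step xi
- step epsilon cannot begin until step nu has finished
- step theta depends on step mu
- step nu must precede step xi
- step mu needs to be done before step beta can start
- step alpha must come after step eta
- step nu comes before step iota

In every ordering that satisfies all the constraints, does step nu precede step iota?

There is a constraint chain step nu → step iota.
So step nu must precede step iota in any valid ordering.

Yes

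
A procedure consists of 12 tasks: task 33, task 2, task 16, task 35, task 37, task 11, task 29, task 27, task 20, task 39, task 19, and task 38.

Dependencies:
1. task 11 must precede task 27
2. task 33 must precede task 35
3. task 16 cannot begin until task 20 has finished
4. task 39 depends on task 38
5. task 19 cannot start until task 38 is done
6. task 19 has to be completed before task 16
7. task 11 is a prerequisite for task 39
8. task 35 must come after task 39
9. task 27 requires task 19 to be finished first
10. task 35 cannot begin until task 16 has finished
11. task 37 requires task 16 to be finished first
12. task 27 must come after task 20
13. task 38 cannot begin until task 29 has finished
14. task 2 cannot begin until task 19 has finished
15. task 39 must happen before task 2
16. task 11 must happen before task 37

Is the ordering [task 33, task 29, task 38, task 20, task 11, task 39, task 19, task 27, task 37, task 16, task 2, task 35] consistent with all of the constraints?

Here task 16 comes after task 37.
But one of the constraints requires task 16 before task 37, so this ordering violates it.

No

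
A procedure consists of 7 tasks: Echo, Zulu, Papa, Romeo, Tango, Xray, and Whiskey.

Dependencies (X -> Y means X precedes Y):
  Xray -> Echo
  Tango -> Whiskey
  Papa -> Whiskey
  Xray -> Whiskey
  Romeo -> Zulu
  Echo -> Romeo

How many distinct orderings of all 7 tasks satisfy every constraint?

68

The tasks with no prerequisites are Papa, Tango, Xray; any of them can be placed first.
Counting all ways to extend the partial order to a total order gives 68.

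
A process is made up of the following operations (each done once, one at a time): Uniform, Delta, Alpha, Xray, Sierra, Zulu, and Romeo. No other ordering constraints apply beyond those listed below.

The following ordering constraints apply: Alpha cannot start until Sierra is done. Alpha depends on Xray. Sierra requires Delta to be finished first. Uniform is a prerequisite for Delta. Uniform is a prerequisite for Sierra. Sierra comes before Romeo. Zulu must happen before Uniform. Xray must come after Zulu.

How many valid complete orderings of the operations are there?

Zulu is the only operation with nothing required before it, so every ordering starts there.
Enumerating by repeatedly choosing an available operation (one whose prerequisites are all placed) gives 9 distinct complete orderings.

9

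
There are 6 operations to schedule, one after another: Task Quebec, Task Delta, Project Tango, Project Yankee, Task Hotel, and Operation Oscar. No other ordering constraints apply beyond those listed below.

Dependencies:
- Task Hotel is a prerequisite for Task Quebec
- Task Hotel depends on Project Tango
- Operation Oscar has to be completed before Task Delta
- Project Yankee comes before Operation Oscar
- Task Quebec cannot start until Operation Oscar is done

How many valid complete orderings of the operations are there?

16

The operations with no prerequisites are Project Tango, Project Yankee; any of them can be placed first.
Enumerating by repeatedly choosing an available operation (one whose prerequisites are all placed) gives 16 distinct complete orderings.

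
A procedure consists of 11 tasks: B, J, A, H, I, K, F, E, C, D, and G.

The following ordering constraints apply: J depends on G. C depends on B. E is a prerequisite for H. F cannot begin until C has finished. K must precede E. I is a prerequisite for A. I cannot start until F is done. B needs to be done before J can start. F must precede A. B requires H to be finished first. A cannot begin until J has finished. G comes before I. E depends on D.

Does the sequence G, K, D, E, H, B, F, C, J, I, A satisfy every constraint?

In the proposed order, F appears before C.
But one of the constraints requires C before F, so this ordering violates it.

No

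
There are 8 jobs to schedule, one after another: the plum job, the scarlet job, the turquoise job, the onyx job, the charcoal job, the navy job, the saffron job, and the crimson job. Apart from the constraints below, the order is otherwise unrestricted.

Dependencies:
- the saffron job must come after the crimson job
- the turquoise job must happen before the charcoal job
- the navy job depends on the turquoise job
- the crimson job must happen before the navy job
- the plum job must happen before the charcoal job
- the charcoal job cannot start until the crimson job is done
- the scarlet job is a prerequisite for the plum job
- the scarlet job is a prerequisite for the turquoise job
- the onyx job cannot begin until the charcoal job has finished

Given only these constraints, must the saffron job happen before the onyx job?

No

The saffron job and the onyx job are not related by any chain of constraints.
A valid ordering placing the onyx job before the saffron job exists, so the answer is no.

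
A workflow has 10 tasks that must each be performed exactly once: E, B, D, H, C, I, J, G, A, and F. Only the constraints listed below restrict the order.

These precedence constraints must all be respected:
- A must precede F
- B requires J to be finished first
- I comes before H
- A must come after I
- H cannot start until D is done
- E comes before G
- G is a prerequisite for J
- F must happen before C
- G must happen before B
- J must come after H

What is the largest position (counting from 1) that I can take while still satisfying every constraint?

4

Following every chain forward from I, the tasks that must come later are B, H, C, J, A, F — 6 of them.
So at least 6 tasks follow I, putting I no later than position 4. That position is achievable by scheduling everything else first.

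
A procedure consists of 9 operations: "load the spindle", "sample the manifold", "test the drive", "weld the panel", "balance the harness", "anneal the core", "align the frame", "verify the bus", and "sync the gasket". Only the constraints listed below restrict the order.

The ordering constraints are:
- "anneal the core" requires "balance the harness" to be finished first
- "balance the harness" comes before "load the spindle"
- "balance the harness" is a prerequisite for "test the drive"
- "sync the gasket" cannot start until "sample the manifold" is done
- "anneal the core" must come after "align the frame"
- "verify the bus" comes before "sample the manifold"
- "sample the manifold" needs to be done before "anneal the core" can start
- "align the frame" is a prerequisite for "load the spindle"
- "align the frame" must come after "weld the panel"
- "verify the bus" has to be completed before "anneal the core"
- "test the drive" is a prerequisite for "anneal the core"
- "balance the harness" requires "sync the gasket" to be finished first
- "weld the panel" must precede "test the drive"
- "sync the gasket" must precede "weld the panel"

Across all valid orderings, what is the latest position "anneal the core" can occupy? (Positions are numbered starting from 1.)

9

No constraint forces any operation after "anneal the core", so it can be placed last, in position 9.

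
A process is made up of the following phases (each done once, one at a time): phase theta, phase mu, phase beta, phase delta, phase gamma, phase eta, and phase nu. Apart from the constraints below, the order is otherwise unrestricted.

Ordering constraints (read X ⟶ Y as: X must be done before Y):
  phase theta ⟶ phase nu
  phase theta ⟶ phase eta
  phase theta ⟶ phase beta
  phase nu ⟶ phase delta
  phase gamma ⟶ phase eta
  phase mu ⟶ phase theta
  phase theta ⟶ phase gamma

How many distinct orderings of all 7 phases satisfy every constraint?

Phase mu is the only phase with nothing required before it, so every ordering starts there.
Systematically extending each partial ordering one phase at a time and counting, there are 30 complete orderings.

30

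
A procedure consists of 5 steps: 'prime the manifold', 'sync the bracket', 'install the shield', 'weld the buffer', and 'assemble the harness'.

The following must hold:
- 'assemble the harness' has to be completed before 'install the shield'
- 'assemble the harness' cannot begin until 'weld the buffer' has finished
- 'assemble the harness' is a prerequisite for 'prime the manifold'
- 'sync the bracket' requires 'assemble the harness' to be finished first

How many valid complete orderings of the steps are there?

6

Only 'weld the buffer' has no prerequisites, so it must go first.
Systematically extending each partial ordering one step at a time and counting, there are 6 complete orderings.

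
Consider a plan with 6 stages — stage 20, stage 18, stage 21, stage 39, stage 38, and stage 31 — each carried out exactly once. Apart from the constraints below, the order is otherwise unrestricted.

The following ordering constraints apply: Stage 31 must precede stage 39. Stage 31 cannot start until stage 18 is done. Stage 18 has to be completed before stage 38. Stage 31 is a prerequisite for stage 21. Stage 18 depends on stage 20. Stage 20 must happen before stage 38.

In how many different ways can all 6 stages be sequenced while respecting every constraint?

8

Only stage 20 has no prerequisites, so it must go first.
Counting all ways to extend the partial order to a total order gives 8.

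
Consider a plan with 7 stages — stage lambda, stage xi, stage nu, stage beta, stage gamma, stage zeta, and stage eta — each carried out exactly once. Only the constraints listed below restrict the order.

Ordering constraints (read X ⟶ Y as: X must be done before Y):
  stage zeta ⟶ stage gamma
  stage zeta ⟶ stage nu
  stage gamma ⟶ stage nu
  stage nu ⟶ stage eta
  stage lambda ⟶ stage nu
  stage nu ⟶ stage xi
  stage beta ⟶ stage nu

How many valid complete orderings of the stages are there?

24

The stages with no prerequisites are stage lambda, stage beta, stage zeta; any of them can be placed first.
Systematically extending each partial ordering one stage at a time and counting, there are 24 complete orderings.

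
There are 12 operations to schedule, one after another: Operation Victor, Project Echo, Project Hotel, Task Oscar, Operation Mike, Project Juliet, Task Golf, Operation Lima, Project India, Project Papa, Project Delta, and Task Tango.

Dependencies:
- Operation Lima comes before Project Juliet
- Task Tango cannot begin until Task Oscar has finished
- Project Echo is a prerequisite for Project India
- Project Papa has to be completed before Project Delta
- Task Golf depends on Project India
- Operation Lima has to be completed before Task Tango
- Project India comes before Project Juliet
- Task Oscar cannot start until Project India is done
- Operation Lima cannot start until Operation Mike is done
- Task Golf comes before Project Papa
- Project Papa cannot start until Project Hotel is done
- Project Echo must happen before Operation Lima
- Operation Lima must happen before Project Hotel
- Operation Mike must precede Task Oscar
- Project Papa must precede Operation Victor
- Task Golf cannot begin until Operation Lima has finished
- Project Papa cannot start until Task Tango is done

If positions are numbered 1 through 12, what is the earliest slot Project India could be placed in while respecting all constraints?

Working backwards through the constraints from Project India, its only required predecessor is Project Echo.
With 1 mandatory predecessor, the earliest Project India can sit is position 1+1 = 2, and placing just that one first achieves it.

2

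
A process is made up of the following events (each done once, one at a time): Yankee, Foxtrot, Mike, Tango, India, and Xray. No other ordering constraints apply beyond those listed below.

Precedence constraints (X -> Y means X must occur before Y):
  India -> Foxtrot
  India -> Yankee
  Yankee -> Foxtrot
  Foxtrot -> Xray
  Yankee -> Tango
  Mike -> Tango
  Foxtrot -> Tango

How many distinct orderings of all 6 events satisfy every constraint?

9

The events with no prerequisites are Mike, India; any of them can be placed first.
Enumerating by repeatedly choosing an available event (one whose prerequisites are all placed) gives 9 distinct complete orderings.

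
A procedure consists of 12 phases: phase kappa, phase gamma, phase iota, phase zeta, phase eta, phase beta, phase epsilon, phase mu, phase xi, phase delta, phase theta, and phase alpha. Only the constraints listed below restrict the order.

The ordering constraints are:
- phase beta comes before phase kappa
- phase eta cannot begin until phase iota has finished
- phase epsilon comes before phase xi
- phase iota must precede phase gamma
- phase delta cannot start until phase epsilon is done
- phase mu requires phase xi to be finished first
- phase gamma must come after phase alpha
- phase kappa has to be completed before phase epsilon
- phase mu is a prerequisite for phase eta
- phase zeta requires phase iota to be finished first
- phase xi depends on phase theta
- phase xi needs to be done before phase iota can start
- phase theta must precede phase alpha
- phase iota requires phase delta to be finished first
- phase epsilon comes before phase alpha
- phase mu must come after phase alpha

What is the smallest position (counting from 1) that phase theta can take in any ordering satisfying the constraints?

No constraint forces any other phase before phase theta, so it can be placed first.

1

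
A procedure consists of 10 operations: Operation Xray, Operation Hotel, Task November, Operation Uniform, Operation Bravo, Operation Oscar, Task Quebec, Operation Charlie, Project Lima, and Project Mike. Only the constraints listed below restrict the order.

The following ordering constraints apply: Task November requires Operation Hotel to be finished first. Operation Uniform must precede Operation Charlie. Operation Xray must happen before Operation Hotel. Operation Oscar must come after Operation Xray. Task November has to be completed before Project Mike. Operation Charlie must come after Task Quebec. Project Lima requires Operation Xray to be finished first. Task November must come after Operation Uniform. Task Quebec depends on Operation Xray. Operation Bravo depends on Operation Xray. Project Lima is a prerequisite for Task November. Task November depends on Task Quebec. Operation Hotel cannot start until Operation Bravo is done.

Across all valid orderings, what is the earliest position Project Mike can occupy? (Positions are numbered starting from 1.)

Every operation that must precede Project Mike has to come before it. Tracing all chains that end at Project Mike, those operations are: Operation Xray, Operation Hotel, Task November, Operation Uniform, Operation Bravo, Task Quebec, Project Lima — 7 in total.
With 7 mandatory predecessors, the earliest Project Mike can sit is position 7+1 = 8, and placing just those 7 first achieves it.

8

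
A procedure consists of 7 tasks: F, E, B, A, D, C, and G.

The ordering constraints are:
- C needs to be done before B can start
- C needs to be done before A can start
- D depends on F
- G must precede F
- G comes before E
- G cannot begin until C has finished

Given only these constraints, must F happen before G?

No

In fact the dependencies run the other way: G → F.
So F does not have to come before G — it cannot.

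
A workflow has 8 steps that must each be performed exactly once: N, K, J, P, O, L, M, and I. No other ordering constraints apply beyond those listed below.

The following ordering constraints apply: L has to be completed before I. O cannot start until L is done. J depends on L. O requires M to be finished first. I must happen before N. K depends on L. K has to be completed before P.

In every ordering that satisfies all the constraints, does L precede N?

Yes

There is a constraint chain L → I → N.
Hence L necessarily comes before N.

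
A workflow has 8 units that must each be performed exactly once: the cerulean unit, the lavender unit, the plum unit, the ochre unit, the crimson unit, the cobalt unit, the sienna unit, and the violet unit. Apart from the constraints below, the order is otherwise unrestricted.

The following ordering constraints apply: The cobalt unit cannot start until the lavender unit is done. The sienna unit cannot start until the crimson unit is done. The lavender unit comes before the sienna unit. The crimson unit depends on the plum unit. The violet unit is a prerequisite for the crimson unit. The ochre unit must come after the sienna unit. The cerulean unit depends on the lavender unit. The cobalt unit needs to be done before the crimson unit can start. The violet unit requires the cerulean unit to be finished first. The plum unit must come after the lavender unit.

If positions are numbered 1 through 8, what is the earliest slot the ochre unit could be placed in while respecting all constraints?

8

Every unit that must precede the ochre unit has to come before it. Tracing all chains that end at the ochre unit, those units are: the cerulean unit, the lavender unit, the plum unit, the crimson unit, the cobalt unit, the sienna unit, the violet unit — 7 in total.
So at minimum 7 units come before the ochre unit, putting the ochre unit no earlier than position 8. That position is achievable by scheduling exactly those predecessors first.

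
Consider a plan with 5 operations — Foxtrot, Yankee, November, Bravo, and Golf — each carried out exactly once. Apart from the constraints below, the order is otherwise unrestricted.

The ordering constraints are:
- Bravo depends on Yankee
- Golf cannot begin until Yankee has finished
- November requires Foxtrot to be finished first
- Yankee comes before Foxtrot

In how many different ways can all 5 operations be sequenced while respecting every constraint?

Yankee is the only operation with nothing required before it, so every ordering starts there.
Enumerating by repeatedly choosing an available operation (one whose prerequisites are all placed) gives 12 distinct complete orderings.

12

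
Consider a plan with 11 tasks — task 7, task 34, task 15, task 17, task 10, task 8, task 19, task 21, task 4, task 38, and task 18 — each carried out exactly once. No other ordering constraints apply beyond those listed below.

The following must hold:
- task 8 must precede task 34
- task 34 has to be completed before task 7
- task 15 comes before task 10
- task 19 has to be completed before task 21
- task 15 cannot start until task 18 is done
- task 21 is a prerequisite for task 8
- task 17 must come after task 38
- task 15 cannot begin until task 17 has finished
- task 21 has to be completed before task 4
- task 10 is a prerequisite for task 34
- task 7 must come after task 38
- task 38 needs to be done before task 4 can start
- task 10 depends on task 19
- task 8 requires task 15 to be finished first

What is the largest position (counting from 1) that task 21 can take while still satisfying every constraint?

Following every chain forward from task 21, the tasks that must come later are task 7, task 34, task 8, task 4 — 4 of them.
So at least 4 tasks follow task 21, putting task 21 no later than position 7. That position is achievable by scheduling everything else first.

7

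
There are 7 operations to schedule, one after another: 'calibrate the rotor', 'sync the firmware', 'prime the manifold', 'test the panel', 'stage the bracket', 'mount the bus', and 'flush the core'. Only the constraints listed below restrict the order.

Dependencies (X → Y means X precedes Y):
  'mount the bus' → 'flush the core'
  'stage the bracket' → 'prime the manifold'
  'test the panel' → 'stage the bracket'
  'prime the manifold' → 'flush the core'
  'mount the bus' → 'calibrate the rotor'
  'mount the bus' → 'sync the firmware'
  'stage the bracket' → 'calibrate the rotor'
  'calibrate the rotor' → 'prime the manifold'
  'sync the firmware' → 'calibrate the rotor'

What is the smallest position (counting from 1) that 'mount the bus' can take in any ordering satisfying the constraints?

'mount the bus' has no prerequisites at all, so it can go in position 1.

1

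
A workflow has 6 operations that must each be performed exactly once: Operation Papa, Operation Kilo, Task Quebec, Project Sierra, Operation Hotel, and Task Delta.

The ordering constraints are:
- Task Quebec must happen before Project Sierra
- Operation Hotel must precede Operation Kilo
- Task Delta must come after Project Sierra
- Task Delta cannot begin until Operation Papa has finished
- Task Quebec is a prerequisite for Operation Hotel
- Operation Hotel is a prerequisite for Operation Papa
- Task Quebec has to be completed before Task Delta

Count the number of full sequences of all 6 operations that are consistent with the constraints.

Only Task Quebec has no prerequisites, so it must go first.
Counting all ways to extend the partial order to a total order gives 11.

11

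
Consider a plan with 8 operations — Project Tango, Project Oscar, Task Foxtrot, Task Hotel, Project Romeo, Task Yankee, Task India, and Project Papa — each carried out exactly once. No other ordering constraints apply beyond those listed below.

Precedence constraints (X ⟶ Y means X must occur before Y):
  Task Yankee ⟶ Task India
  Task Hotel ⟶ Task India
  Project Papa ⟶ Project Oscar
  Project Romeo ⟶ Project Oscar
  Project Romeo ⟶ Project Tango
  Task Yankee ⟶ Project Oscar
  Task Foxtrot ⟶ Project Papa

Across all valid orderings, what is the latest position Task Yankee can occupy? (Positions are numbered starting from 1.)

The operations that are forced after Task Yankee, directly or by a chain of constraints, are Project Oscar, Task India. That's 2 operations.
With 2 mandatory successors out of 8 operations total, the latest slot for Task Yankee is 8−2 = 6, and it's reachable by doing all non-successors before Task Yankee.

6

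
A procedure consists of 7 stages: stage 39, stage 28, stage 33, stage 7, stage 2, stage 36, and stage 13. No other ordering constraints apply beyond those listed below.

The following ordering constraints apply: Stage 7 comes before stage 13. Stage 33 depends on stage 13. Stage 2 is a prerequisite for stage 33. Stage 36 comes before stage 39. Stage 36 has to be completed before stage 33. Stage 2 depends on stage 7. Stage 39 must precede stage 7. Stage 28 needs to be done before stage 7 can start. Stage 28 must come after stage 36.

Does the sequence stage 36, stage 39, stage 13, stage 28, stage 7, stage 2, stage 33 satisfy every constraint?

No

The sequence places stage 13 ahead of stage 7.
But one of the constraints requires stage 7 before stage 13, so this ordering violates it.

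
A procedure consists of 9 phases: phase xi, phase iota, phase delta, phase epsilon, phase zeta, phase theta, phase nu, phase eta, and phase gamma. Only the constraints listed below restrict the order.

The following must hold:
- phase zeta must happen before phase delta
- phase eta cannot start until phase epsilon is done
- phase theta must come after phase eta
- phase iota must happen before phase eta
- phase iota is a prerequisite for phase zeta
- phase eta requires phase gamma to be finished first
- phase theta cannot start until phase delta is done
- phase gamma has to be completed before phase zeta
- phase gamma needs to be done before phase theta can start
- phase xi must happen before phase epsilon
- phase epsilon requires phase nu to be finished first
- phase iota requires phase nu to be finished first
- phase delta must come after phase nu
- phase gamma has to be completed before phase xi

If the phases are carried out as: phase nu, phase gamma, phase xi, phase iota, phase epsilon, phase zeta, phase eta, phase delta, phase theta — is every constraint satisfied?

Yes

Every stated constraint is respected: phase nu sits at position 1, ahead of phase delta at position 8, and each of the other listed pairs likewise has the predecessor earlier in the sequence.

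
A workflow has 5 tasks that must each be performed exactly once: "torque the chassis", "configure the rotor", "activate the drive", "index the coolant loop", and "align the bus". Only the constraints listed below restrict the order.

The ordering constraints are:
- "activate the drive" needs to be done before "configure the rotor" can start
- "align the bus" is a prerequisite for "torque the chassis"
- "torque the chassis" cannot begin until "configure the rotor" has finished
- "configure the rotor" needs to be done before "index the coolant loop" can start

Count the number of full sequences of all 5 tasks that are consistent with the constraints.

2 tasks have no prerequisites ("activate the drive", "align the bus"), so any of them could come first.
Enumerating by repeatedly choosing an available task (one whose prerequisites are all placed) gives 7 distinct complete orderings.

7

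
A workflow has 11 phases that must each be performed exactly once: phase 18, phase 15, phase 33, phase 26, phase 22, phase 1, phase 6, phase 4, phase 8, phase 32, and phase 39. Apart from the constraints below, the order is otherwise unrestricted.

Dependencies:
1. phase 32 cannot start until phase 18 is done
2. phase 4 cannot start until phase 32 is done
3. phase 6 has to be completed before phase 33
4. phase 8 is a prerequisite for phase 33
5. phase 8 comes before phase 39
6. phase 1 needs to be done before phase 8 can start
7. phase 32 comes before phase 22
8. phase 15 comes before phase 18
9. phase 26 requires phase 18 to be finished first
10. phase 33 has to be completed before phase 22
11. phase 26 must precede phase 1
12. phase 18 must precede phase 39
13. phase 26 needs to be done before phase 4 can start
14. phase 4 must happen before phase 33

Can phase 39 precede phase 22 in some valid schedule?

The constraints leave phase 39 and phase 22 unordered relative to each other; nothing requires phase 22 earlier.
So a valid ordering placing phase 39 earlier than phase 22 exists.

Yes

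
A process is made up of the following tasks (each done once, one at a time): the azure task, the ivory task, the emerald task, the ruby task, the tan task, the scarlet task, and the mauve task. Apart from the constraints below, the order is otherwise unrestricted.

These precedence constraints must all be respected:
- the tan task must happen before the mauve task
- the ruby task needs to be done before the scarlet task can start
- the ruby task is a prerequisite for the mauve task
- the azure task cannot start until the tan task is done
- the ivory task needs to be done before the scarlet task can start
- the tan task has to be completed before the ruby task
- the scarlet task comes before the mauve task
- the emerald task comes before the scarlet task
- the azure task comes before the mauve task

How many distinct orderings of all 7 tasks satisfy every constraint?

52

3 tasks have no prerequisites (the ivory task, the emerald task, the tan task), so any of them could come first.
Counting all ways to extend the partial order to a total order gives 52.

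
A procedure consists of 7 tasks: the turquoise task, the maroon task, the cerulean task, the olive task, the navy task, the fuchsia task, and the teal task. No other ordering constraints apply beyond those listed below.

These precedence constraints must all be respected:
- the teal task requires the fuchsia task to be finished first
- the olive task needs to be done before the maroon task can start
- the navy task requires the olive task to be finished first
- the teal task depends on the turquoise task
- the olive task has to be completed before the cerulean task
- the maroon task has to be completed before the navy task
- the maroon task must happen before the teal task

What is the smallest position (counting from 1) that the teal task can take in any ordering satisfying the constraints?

5

Every task that must precede the teal task has to come before it. Tracing all chains that end at the teal task, those tasks are: the turquoise task, the maroon task, the olive task, the fuchsia task — 4 in total.
With 4 mandatory predecessors, the earliest the teal task can sit is position 4+1 = 5, and placing just those 4 first achieves it.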